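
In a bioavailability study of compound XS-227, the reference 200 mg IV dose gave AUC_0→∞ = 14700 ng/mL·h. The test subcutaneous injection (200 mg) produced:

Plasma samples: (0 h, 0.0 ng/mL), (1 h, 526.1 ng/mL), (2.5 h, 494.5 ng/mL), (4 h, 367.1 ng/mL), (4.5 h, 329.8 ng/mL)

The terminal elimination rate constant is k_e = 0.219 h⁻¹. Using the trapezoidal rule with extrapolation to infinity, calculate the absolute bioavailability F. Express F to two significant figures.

F = 0.23

Trapezoidal AUC_0→4.5 (subcutaneous injection):
  [0→1]: (0.0+526.1)/2 × 1 = 263.05
  [1→2.5]: (526.1+494.5)/2 × 1.5 = 765.45
  [2.5→4]: (494.5+367.1)/2 × 1.5 = 646.2
  [4→4.5]: (367.1+329.8)/2 × 0.5 = 174.225
  Sum = 1848.925 ng/mL·h
Tail: C_last/k_e = 329.8/0.219 = 1505.936
AUC_0→∞ (subcutaneous injection) = 1848.925 + 1505.936 = 3354.861 ng/mL·h
F = (AUC_ev/D_ev)/(AUC_iv/D_iv) = (3354.861/200)/(14700/200) = 16.774305/73.5 = 0.2282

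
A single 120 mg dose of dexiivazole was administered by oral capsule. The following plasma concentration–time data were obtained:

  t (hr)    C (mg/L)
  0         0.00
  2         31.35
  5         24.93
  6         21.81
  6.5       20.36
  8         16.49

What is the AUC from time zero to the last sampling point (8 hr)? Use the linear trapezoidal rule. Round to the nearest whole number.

Trapezoidal AUC_0→8:
  [0→2]: (0.00+31.35)/2 × 2 = 31.35
  [2→5]: (31.35+24.93)/2 × 3 = 84.42
  [5→6]: (24.93+21.81)/2 × 1 = 23.37
  [6→6.5]: (21.81+20.36)/2 × 0.5 = 10.5425
  [6.5→8]: (20.36+16.49)/2 × 1.5 = 27.6375
  Sum = 177.32 mg/L·hr

AUC = 177 mg/L·hr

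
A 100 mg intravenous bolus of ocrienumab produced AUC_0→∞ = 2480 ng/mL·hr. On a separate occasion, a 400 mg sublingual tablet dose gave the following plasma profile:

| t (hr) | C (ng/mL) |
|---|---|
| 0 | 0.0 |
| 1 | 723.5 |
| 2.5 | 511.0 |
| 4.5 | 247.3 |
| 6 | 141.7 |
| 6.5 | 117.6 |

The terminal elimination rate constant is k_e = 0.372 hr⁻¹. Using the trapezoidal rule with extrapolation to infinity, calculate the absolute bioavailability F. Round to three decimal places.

Trapezoidal AUC_0→6.5 (sublingual tablet):
  [0→1]: (0.0+723.5)/2 × 1 = 361.75
  [1→2.5]: (723.5+511.0)/2 × 1.5 = 925.875
  [2.5→4.5]: (511.0+247.3)/2 × 2 = 758.3
  [4.5→6]: (247.3+141.7)/2 × 1.5 = 291.75
  [6→6.5]: (141.7+117.6)/2 × 0.5 = 64.825
  Sum = 2402.5 ng/mL·hr
Tail: C_last/k_e = 117.6/0.372 = 316.129
AUC_0→∞ (sublingual tablet) = 2402.5 + 316.129 = 2718.629 ng/mL·hr
F = (AUC_ev/D_ev)/(AUC_iv/D_iv) = (2718.629/400)/(2480/100) = 6.7965725/24.8 = 0.2741

F = 0.274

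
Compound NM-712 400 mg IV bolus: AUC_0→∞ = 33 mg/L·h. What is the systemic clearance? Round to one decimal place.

CL = Dose_iv / AUC_0→∞
   = 400 / 33 = 12.1212 L/h

CL = 12.1 L/h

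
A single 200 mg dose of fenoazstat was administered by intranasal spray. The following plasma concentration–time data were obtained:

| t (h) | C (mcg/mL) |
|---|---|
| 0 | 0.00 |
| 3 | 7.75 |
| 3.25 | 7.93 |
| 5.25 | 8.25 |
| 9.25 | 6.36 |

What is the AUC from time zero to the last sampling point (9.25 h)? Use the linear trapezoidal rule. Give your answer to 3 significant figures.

Trapezoidal AUC_0→9.25:
  [0→3]: (0.00+7.75)/2 × 3 = 11.625
  [3→3.25]: (7.75+7.93)/2 × 0.25 = 1.96
  [3.25→5.25]: (7.93+8.25)/2 × 2 = 16.18
  [5.25→9.25]: (8.25+6.36)/2 × 4 = 29.22
  Sum = 58.985 mcg/mL·h

AUC = 59.0 mcg/mL·h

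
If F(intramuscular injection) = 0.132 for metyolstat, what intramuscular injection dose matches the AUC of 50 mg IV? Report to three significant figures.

D_intramuscular = 379 mg

For equal systemic exposure: F × D_ev = D_iv
D_ev = D_iv / F = 50 / 0.132 = 378.788 mg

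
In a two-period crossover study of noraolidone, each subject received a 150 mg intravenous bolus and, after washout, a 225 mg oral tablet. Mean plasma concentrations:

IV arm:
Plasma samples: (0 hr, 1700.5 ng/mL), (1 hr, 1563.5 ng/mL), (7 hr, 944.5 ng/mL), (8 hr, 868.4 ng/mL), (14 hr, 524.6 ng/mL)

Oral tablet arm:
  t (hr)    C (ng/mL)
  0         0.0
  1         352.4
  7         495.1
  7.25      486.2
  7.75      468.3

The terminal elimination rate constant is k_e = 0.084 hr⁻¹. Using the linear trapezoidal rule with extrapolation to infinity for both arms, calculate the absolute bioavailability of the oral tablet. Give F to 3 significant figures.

F = 0.282

Trapezoidal AUC_0→14 (IV):
  [0→1]: (1700.5+1563.5)/2 × 1 = 1632.0
  [1→7]: (1563.5+944.5)/2 × 6 = 7524.0
  [7→8]: (944.5+868.4)/2 × 1 = 906.45
  [8→14]: (868.4+524.6)/2 × 6 = 4179.0
  Sum = 14241.45 ng/mL·hr
IV tail: 524.6/0.084 = 6245.238; AUC_iv,0→∞ = 14241.45 + 6245.238 = 20486.688 ng/mL·hr
Trapezoidal AUC_0→7.75 (oral tablet):
  [0→1]: (0.0+352.4)/2 × 1 = 176.2
  [1→7]: (352.4+495.1)/2 × 6 = 2542.5
  [7→7.25]: (495.1+486.2)/2 × 0.25 = 122.6625
  [7.25→7.75]: (486.2+468.3)/2 × 0.5 = 238.625
  Sum = 3079.9875 ng/mL·hr
oral tablet tail: 468.3/0.084 = 5575.000; AUC_ev,0→∞ = 3079.9875 + 5575.000 = 8654.9875 ng/mL·hr
F = (AUC_ev/D_ev)/(AUC_iv/D_iv) = (8654.9875/225)/(20486.688/150) = 38.4666/136.57792 = 0.2816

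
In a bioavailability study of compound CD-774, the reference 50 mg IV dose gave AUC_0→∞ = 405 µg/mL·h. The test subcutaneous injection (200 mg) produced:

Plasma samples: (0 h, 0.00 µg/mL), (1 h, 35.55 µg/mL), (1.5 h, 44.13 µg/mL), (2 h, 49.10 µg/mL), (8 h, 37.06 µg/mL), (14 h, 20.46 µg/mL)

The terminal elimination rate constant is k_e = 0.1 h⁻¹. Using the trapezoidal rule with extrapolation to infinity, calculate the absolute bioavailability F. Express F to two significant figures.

F = 0.43

Trapezoidal AUC_0→14 (subcutaneous injection):
  [0→1]: (0.00+35.55)/2 × 1 = 17.775
  [1→1.5]: (35.55+44.13)/2 × 0.5 = 19.92
  [1.5→2]: (44.13+49.10)/2 × 0.5 = 23.3075
  [2→8]: (49.10+37.06)/2 × 6 = 258.48
  [8→14]: (37.06+20.46)/2 × 6 = 172.56
  Sum = 492.0425 µg/mL·h
Tail: C_last/k_e = 20.46/0.1 = 204.600
AUC_0→∞ (subcutaneous injection) = 492.0425 + 204.600 = 696.6425 µg/mL·h
F = (AUC_ev/D_ev)/(AUC_iv/D_iv) = (696.6425/200)/(405/50) = 3.4832125/8.1 = 0.4300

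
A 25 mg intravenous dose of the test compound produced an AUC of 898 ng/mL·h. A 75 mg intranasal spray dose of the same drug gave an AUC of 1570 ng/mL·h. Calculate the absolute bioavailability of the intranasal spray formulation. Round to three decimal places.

F = 0.583

F = (AUC_ev / D_ev) / (AUC_iv / D_iv)
  = (1570/75) / (898/25)
  = 20.9333 / 35.92 = 0.5828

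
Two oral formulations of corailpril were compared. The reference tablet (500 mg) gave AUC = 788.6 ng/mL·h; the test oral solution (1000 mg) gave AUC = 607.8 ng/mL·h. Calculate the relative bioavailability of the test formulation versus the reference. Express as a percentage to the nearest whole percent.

F_rel = (AUC_test/D_test) / (AUC_ref/D_ref)
      = (607.8/1000) / (788.6/500)
      = 0.6078 / 1.5772 = 0.3854 = 38.54%

F_rel = 39%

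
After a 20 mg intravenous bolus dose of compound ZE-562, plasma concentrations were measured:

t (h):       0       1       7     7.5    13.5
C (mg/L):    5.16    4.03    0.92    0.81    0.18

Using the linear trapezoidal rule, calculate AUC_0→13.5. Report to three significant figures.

Trapezoidal AUC_0→13.5:
  [0→1]: (5.16+4.03)/2 × 1 = 4.595
  [1→7]: (4.03+0.92)/2 × 6 = 14.85
  [7→7.5]: (0.92+0.81)/2 × 0.5 = 0.4325
  [7.5→13.5]: (0.81+0.18)/2 × 6 = 2.97
  Sum = 22.8475 mg/L·h

AUC = 22.8 mg/L·h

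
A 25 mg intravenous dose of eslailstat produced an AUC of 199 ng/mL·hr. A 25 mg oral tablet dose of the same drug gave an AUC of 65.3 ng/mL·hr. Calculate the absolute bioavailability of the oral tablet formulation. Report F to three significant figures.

F = 0.328

F = (AUC_ev / D_ev) / (AUC_iv / D_iv)
  = (65.3/25) / (199/25)
  = 2.612 / 7.96 = 0.3281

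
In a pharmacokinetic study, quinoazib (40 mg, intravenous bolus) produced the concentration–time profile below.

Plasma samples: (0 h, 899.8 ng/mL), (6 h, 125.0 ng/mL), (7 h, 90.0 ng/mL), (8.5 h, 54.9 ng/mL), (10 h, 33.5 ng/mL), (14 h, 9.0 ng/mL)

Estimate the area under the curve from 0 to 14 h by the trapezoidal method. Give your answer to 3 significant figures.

Trapezoidal AUC_0→14:
  [0→6]: (899.8+125.0)/2 × 6 = 3074.4
  [6→7]: (125.0+90.0)/2 × 1 = 107.5
  [7→8.5]: (90.0+54.9)/2 × 1.5 = 108.675
  [8.5→10]: (54.9+33.5)/2 × 1.5 = 66.3
  [10→14]: (33.5+9.0)/2 × 4 = 85.0
  Sum = 3441.875 ng/mL·h

AUC = 3440 ng/mL·h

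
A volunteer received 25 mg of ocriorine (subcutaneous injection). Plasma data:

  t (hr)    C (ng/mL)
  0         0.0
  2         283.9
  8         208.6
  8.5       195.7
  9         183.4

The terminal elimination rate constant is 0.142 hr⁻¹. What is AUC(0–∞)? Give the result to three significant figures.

Trapezoidal AUC_0→9:
  [0→2]: (0.0+283.9)/2 × 2 = 283.9
  [2→8]: (283.9+208.6)/2 × 6 = 1477.5
  [8→8.5]: (208.6+195.7)/2 × 0.5 = 101.075
  [8.5→9]: (195.7+183.4)/2 × 0.5 = 94.775
  Sum = 1957.25 ng/mL·hr
Extrapolated tail: C_last / k_e = 183.4 / 0.142 = 1291.549
AUC_0→∞ = 1957.25 + 1291.549 = 3248.799 ng/mL·hr

AUC = 3250 ng/mL·hr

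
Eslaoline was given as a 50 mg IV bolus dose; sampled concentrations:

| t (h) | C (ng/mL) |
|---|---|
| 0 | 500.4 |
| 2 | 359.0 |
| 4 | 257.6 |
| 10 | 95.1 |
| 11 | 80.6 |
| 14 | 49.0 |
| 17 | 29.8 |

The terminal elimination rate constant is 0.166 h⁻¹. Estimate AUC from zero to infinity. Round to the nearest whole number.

Trapezoidal AUC_0→17:
  [0→2]: (500.4+359.0)/2 × 2 = 859.4
  [2→4]: (359.0+257.6)/2 × 2 = 616.6
  [4→10]: (257.6+95.1)/2 × 6 = 1058.1
  [10→11]: (95.1+80.6)/2 × 1 = 87.85
  [11→14]: (80.6+49.0)/2 × 3 = 194.4
  [14→17]: (49.0+29.8)/2 × 3 = 118.2
  Sum = 2934.55 ng/mL·h
Extrapolated tail: C_last / k_e = 29.8 / 0.166 = 179.518
AUC_0→∞ = 2934.55 + 179.518 = 3114.068 ng/mL·h

AUC = 3114 ng/mL·h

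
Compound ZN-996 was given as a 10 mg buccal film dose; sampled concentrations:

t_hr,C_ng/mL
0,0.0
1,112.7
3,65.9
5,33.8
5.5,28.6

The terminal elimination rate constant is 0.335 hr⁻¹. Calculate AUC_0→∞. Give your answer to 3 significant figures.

AUC = 436 ng/mL·hr

Trapezoidal AUC_0→5.5:
  [0→1]: (0.0+112.7)/2 × 1 = 56.35
  [1→3]: (112.7+65.9)/2 × 2 = 178.6
  [3→5]: (65.9+33.8)/2 × 2 = 99.7
  [5→5.5]: (33.8+28.6)/2 × 0.5 = 15.6
  Sum = 350.25 ng/mL·hr
Extrapolated tail: C_last / k_e = 28.6 / 0.335 = 85.373
AUC_0→∞ = 350.25 + 85.373 = 435.623 ng/mL·hr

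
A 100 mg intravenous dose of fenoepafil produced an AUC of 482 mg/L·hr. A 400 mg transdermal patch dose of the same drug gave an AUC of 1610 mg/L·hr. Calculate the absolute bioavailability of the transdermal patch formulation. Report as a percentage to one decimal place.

F = 83.5%

F = (AUC_ev / D_ev) / (AUC_iv / D_iv)
  = (1610/400) / (482/100)
  = 4.025 / 4.82 = 0.8351
  = 83.51%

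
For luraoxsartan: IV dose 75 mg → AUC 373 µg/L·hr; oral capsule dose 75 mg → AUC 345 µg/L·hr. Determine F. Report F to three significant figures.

F = 0.925

F = (AUC_ev / D_ev) / (AUC_iv / D_iv)
  = (345/75) / (373/75)
  = 4.6 / 4.97333 = 0.9249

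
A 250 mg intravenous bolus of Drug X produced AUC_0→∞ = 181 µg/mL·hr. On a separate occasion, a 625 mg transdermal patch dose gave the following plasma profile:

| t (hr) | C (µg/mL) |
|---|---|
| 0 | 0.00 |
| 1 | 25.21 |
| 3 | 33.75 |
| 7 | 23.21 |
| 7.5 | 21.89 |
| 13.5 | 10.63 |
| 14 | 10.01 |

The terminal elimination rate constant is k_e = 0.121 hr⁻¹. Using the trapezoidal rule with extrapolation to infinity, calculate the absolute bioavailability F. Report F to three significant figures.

F = 0.845

Trapezoidal AUC_0→14 (transdermal patch):
  [0→1]: (0.00+25.21)/2 × 1 = 12.605
  [1→3]: (25.21+33.75)/2 × 2 = 58.96
  [3→7]: (33.75+23.21)/2 × 4 = 113.92
  [7→7.5]: (23.21+21.89)/2 × 0.5 = 11.275
  [7.5→13.5]: (21.89+10.63)/2 × 6 = 97.56
  [13.5→14]: (10.63+10.01)/2 × 0.5 = 5.16
  Sum = 299.48 µg/mL·hr
Tail: C_last/k_e = 10.01/0.121 = 82.727
AUC_0→∞ (transdermal patch) = 299.48 + 82.727 = 382.207 µg/mL·hr
F = (AUC_ev/D_ev)/(AUC_iv/D_iv) = (382.207/625)/(181/250) = 0.6115312/0.724 = 0.8447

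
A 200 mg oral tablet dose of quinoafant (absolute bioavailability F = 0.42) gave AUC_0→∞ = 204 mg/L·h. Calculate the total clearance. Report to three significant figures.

CL = F × Dose / AUC_0→∞
   = 0.42 × 200 / 204 = 0.411765 L/h

CL = 0.412 L/h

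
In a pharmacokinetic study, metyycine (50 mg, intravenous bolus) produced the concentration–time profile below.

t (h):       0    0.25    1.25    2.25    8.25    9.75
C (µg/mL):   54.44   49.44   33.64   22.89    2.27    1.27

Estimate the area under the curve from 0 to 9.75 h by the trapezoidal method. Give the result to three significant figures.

AUC = 161 µg/mL·h

Trapezoidal AUC_0→9.75:
  [0→0.25]: (54.44+49.44)/2 × 0.25 = 12.985
  [0.25→1.25]: (49.44+33.64)/2 × 1 = 41.54
  [1.25→2.25]: (33.64+22.89)/2 × 1 = 28.265
  [2.25→8.25]: (22.89+2.27)/2 × 6 = 75.48
  [8.25→9.75]: (2.27+1.27)/2 × 1.5 = 2.655
  Sum = 160.925 µg/mL·h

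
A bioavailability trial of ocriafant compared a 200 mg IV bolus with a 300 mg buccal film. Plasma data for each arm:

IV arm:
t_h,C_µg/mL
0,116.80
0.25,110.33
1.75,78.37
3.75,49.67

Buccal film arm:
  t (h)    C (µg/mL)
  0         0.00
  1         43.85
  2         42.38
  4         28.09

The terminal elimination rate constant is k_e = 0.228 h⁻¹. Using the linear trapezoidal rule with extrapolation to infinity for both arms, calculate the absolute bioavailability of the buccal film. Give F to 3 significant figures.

Trapezoidal AUC_0→3.75 (IV):
  [0→0.25]: (116.80+110.33)/2 × 0.25 = 28.39125
  [0.25→1.75]: (110.33+78.37)/2 × 1.5 = 141.525
  [1.75→3.75]: (78.37+49.67)/2 × 2 = 128.04
  Sum = 297.95625 µg/mL·h
IV tail: 49.67/0.228 = 217.851; AUC_iv,0→∞ = 297.95625 + 217.851 = 515.80725 µg/mL·h
Trapezoidal AUC_0→4 (buccal film):
  [0→1]: (0.00+43.85)/2 × 1 = 21.925
  [1→2]: (43.85+42.38)/2 × 1 = 43.115
  [2→4]: (42.38+28.09)/2 × 2 = 70.47
  Sum = 135.51 µg/mL·h
buccal film tail: 28.09/0.228 = 123.202; AUC_ev,0→∞ = 135.51 + 123.202 = 258.712 µg/mL·h
F = (AUC_ev/D_ev)/(AUC_iv/D_iv) = (258.712/300)/(515.80725/200) = 0.862373/2.57904 = 0.3344

F = 0.334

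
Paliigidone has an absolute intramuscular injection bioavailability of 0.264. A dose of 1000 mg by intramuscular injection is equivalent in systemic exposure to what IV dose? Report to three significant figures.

D_iv = 264 mg

Systemic exposure from an extravascular dose = F × D_ev, so the equivalent IV dose is F × D_ev.
D_iv = F × D_ev = 0.264 × 1000 = 264 mg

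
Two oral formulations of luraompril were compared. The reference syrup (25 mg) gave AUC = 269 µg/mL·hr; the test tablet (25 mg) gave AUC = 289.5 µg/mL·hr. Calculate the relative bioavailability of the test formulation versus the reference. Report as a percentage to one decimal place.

F_rel = (AUC_test/D_test) / (AUC_ref/D_ref)
      = (289.5/25) / (269/25)
      = 11.58 / 10.76 = 1.0762 = 107.62%

F_rel = 107.6%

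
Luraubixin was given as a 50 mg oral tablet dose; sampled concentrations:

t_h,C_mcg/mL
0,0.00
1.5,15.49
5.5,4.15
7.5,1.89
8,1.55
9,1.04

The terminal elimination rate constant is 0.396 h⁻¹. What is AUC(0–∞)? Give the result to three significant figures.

AUC = 61.7 mcg/mL·h

Trapezoidal AUC_0→9:
  [0→1.5]: (0.00+15.49)/2 × 1.5 = 11.6175
  [1.5→5.5]: (15.49+4.15)/2 × 4 = 39.28
  [5.5→7.5]: (4.15+1.89)/2 × 2 = 6.04
  [7.5→8]: (1.89+1.55)/2 × 0.5 = 0.86
  [8→9]: (1.55+1.04)/2 × 1 = 1.295
  Sum = 59.0925 mcg/mL·h
Extrapolated tail: C_last / k_e = 1.04 / 0.396 = 2.626
AUC_0→∞ = 59.0925 + 2.626 = 61.7185 mcg/mL·h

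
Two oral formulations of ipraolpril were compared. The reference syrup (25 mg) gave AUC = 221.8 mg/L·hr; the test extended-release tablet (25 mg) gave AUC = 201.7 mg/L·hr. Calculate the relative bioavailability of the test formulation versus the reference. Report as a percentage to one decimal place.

F_rel = 90.9%

F_rel = (AUC_test/D_test) / (AUC_ref/D_ref)
      = (201.7/25) / (221.8/25)
      = 8.068 / 8.872 = 0.9094 = 90.94%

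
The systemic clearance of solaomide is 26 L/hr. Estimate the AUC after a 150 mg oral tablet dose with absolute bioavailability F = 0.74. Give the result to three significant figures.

AUC_0→∞ = F × Dose / CL
        = 0.74 × 150 / 26 = 4.26923 mg/L·hr

AUC = 4.27 mg/L·hr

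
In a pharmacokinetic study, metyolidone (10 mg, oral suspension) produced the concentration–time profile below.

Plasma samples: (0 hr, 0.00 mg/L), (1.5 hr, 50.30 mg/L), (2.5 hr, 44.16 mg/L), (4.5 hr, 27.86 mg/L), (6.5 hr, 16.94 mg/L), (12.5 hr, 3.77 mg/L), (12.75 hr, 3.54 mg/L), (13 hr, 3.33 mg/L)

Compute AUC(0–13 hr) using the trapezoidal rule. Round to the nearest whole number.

AUC = 266 mg/L·hr

Trapezoidal AUC_0→13:
  [0→1.5]: (0.00+50.30)/2 × 1.5 = 37.725
  [1.5→2.5]: (50.30+44.16)/2 × 1 = 47.23
  [2.5→4.5]: (44.16+27.86)/2 × 2 = 72.02
  [4.5→6.5]: (27.86+16.94)/2 × 2 = 44.8
  [6.5→12.5]: (16.94+3.77)/2 × 6 = 62.13
  [12.5→12.75]: (3.77+3.54)/2 × 0.25 = 0.91375
  [12.75→13]: (3.54+3.33)/2 × 0.25 = 0.85875
  Sum = 265.6775 mg/L·hr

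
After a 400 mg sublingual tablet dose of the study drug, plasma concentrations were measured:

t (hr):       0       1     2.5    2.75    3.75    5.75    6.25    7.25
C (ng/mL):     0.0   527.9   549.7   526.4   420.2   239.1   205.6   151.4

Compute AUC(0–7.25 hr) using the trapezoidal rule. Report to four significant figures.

Trapezoidal AUC_0→7.25:
  [0→1]: (0.0+527.9)/2 × 1 = 263.95
  [1→2.5]: (527.9+549.7)/2 × 1.5 = 808.2
  [2.5→2.75]: (549.7+526.4)/2 × 0.25 = 134.5125
  [2.75→3.75]: (526.4+420.2)/2 × 1 = 473.3
  [3.75→5.75]: (420.2+239.1)/2 × 2 = 659.3
  [5.75→6.25]: (239.1+205.6)/2 × 0.5 = 111.175
  [6.25→7.25]: (205.6+151.4)/2 × 1 = 178.5
  Sum = 2628.9375 ng/mL·hr

AUC = 2629 ng/mL·hr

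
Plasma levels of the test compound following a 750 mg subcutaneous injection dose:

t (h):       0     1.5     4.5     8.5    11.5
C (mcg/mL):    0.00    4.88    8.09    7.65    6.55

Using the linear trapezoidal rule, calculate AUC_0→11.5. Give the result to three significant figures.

AUC = 75.9 mcg/mL·h

Trapezoidal AUC_0→11.5:
  [0→1.5]: (0.00+4.88)/2 × 1.5 = 3.66
  [1.5→4.5]: (4.88+8.09)/2 × 3 = 19.455
  [4.5→8.5]: (8.09+7.65)/2 × 4 = 31.48
  [8.5→11.5]: (7.65+6.55)/2 × 3 = 21.3
  Sum = 75.895 mcg/mL·h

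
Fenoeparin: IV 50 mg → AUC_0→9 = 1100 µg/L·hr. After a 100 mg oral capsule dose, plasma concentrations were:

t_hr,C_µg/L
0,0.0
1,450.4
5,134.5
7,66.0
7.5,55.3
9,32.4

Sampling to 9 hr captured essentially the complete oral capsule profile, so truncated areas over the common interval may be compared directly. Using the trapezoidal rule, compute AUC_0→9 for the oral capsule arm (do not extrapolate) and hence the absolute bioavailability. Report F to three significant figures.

F = 0.769

Trapezoidal AUC_0→9 (oral capsule):
  [0→1]: (0.0+450.4)/2 × 1 = 225.2
  [1→5]: (450.4+134.5)/2 × 4 = 1169.8
  [5→7]: (134.5+66.0)/2 × 2 = 200.5
  [7→7.5]: (66.0+55.3)/2 × 0.5 = 30.325
  [7.5→9]: (55.3+32.4)/2 × 1.5 = 65.775
  Sum = 1691.6 µg/L·hr
F = (AUC_ev/D_ev)/(AUC_iv/D_iv) = (1691.6/100)/(1100/50) = 16.916/22 = 0.7689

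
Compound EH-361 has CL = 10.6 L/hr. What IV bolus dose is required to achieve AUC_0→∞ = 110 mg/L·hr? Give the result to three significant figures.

Dose_iv = CL × AUC_0→∞
     = 10.6 × 110 = 1166 mg

Dose = 1170 mg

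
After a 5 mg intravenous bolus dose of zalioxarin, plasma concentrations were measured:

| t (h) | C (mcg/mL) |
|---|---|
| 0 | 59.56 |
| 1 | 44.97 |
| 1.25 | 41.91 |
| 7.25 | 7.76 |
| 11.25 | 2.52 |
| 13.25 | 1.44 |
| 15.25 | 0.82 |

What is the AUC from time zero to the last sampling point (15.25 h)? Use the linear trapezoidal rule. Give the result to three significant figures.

AUC = 239 mcg/mL·h

Trapezoidal AUC_0→15.25:
  [0→1]: (59.56+44.97)/2 × 1 = 52.265
  [1→1.25]: (44.97+41.91)/2 × 0.25 = 10.86
  [1.25→7.25]: (41.91+7.76)/2 × 6 = 149.01
  [7.25→11.25]: (7.76+2.52)/2 × 4 = 20.56
  [11.25→13.25]: (2.52+1.44)/2 × 2 = 3.96
  [13.25→15.25]: (1.44+0.82)/2 × 2 = 2.26
  Sum = 238.915 mcg/mL·h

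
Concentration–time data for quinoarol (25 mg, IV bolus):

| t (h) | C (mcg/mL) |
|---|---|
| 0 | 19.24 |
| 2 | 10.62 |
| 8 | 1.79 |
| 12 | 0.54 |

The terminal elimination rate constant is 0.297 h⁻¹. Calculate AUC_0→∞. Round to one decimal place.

AUC = 73.6 mcg/mL·h

Trapezoidal AUC_0→12:
  [0→2]: (19.24+10.62)/2 × 2 = 29.86
  [2→8]: (10.62+1.79)/2 × 6 = 37.23
  [8→12]: (1.79+0.54)/2 × 4 = 4.66
  Sum = 71.75 mcg/mL·h
Extrapolated tail: C_last / k_e = 0.54 / 0.297 = 1.818
AUC_0→∞ = 71.75 + 1.818 = 73.568 mcg/mL·h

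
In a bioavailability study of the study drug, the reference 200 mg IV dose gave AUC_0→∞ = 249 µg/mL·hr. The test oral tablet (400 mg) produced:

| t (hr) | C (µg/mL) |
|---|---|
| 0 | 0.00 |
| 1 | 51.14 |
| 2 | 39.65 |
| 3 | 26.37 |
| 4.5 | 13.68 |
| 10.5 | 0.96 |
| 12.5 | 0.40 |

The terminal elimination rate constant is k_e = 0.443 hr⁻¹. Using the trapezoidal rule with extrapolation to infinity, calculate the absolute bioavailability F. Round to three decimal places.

F = 0.362

Trapezoidal AUC_0→12.5 (oral tablet):
  [0→1]: (0.00+51.14)/2 × 1 = 25.57
  [1→2]: (51.14+39.65)/2 × 1 = 45.395
  [2→3]: (39.65+26.37)/2 × 1 = 33.01
  [3→4.5]: (26.37+13.68)/2 × 1.5 = 30.0375
  [4.5→10.5]: (13.68+0.96)/2 × 6 = 43.92
  [10.5→12.5]: (0.96+0.40)/2 × 2 = 1.36
  Sum = 179.2925 µg/mL·hr
Tail: C_last/k_e = 0.40/0.443 = 0.903
AUC_0→∞ (oral tablet) = 179.2925 + 0.903 = 180.1955 µg/mL·hr
F = (AUC_ev/D_ev)/(AUC_iv/D_iv) = (180.1955/400)/(249/200) = 0.45048875/1.245 = 0.3618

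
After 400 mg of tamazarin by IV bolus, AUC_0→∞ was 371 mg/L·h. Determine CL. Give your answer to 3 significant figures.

CL = Dose_iv / AUC_0→∞
   = 400 / 371 = 1.07817 L/h

CL = 1.08 L/h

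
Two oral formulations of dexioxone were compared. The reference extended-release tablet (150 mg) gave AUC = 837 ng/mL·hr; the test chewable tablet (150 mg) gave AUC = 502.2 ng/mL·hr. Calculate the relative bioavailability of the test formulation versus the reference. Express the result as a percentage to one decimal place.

F_rel = (AUC_test/D_test) / (AUC_ref/D_ref)
      = (502.2/150) / (837/150)
      = 3.348 / 5.58 = 0.6000 = 60.00%

F_rel = 60.0%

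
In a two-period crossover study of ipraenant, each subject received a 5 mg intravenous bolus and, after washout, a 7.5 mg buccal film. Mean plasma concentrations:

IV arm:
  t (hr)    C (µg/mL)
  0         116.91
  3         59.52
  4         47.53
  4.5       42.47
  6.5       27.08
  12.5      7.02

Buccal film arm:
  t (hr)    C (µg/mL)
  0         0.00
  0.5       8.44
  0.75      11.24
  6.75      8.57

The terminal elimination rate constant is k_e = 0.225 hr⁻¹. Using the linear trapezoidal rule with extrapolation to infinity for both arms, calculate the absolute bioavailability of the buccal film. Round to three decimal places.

Trapezoidal AUC_0→12.5 (IV):
  [0→3]: (116.91+59.52)/2 × 3 = 264.645
  [3→4]: (59.52+47.53)/2 × 1 = 53.525
  [4→4.5]: (47.53+42.47)/2 × 0.5 = 22.5
  [4.5→6.5]: (42.47+27.08)/2 × 2 = 69.55
  [6.5→12.5]: (27.08+7.02)/2 × 6 = 102.3
  Sum = 512.52 µg/mL·hr
IV tail: 7.02/0.225 = 31.200; AUC_iv,0→∞ = 512.52 + 31.200 = 543.72 µg/mL·hr
Trapezoidal AUC_0→6.75 (buccal film):
  [0→0.5]: (0.00+8.44)/2 × 0.5 = 2.11
  [0.5→0.75]: (8.44+11.24)/2 × 0.25 = 2.46
  [0.75→6.75]: (11.24+8.57)/2 × 6 = 59.43
  Sum = 64.0 µg/mL·hr
buccal film tail: 8.57/0.225 = 38.089; AUC_ev,0→∞ = 64.0 + 38.089 = 102.089 µg/mL·hr
F = (AUC_ev/D_ev)/(AUC_iv/D_iv) = (102.089/7.5)/(543.72/5) = 13.6119/108.744 = 0.1252

F = 0.125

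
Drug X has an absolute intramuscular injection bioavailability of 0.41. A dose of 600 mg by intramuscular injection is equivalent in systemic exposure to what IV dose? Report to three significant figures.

Systemic exposure from an extravascular dose = F × D_ev, so the equivalent IV dose is F × D_ev.
D_iv = F × D_ev = 0.41 × 600 = 246 mg

D_iv = 246 mg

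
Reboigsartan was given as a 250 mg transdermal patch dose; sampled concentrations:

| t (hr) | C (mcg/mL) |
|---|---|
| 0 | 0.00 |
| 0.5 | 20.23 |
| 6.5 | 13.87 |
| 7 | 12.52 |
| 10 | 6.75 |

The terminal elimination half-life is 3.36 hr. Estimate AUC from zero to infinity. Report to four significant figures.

Trapezoidal AUC_0→10:
  [0→0.5]: (0.00+20.23)/2 × 0.5 = 5.0575
  [0.5→6.5]: (20.23+13.87)/2 × 6 = 102.3
  [6.5→7]: (13.87+12.52)/2 × 0.5 = 6.5975
  [7→10]: (12.52+6.75)/2 × 3 = 28.905
  Sum = 142.86 mcg/mL·hr
k_e = ln2 / t½ = 0.693147 / 3.36 = 0.2063 hr^-1
Extrapolated tail: C_last / k_e = 6.75 / 0.2063 = 32.719
AUC_0→∞ = 142.86 + 32.719 = 175.579 mcg/mL·hr

AUC = 175.6 mcg/mL·hr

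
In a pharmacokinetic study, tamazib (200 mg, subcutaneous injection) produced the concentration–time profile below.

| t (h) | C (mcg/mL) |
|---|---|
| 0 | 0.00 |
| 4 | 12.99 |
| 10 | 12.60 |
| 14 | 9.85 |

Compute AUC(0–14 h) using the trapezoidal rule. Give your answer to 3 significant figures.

AUC = 148 mcg/mL·h

Trapezoidal AUC_0→14:
  [0→4]: (0.00+12.99)/2 × 4 = 25.98
  [4→10]: (12.99+12.60)/2 × 6 = 76.77
  [10→14]: (12.60+9.85)/2 × 4 = 44.9
  Sum = 147.65 mcg/mL·h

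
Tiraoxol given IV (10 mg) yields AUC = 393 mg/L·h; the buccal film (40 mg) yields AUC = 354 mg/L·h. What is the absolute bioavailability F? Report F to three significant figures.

F = 0.225

F = (AUC_ev / D_ev) / (AUC_iv / D_iv)
  = (354/40) / (393/10)
  = 8.85 / 39.3 = 0.2252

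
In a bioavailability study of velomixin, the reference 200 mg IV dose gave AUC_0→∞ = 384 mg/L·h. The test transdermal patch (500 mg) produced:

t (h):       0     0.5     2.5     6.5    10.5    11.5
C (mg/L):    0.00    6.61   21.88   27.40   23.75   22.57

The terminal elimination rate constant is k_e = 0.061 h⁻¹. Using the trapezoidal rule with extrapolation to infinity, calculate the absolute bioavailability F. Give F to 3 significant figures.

Trapezoidal AUC_0→11.5 (transdermal patch):
  [0→0.5]: (0.00+6.61)/2 × 0.5 = 1.6525
  [0.5→2.5]: (6.61+21.88)/2 × 2 = 28.49
  [2.5→6.5]: (21.88+27.40)/2 × 4 = 98.56
  [6.5→10.5]: (27.40+23.75)/2 × 4 = 102.3
  [10.5→11.5]: (23.75+22.57)/2 × 1 = 23.16
  Sum = 254.1625 mg/L·h
Tail: C_last/k_e = 22.57/0.061 = 370.000
AUC_0→∞ (transdermal patch) = 254.1625 + 370.000 = 624.1625 mg/L·h
F = (AUC_ev/D_ev)/(AUC_iv/D_iv) = (624.1625/500)/(384/200) = 1.248325/1.92 = 0.6502

F = 0.650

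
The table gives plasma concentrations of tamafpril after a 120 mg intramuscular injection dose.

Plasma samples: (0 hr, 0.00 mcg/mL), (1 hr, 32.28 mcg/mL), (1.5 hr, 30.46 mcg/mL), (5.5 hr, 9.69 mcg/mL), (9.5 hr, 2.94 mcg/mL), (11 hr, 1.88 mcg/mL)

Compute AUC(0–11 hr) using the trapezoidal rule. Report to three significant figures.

AUC = 141 mcg/mL·hr

Trapezoidal AUC_0→11:
  [0→1]: (0.00+32.28)/2 × 1 = 16.14
  [1→1.5]: (32.28+30.46)/2 × 0.5 = 15.685
  [1.5→5.5]: (30.46+9.69)/2 × 4 = 80.3
  [5.5→9.5]: (9.69+2.94)/2 × 4 = 25.26
  [9.5→11]: (2.94+1.88)/2 × 1.5 = 3.615
  Sum = 141.0 mcg/mL·hr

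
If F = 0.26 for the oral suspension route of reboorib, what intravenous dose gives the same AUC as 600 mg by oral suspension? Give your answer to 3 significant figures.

D_iv = 156 mg

Systemic exposure from an extravascular dose = F × D_ev, so the equivalent IV dose is F × D_ev.
D_iv = F × D_ev = 0.26 × 600 = 156 mg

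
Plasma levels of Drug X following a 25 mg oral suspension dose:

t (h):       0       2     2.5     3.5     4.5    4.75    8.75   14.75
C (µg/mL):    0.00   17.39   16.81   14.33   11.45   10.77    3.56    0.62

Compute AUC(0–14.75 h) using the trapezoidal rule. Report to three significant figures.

Trapezoidal AUC_0→14.75:
  [0→2]: (0.00+17.39)/2 × 2 = 17.39
  [2→2.5]: (17.39+16.81)/2 × 0.5 = 8.55
  [2.5→3.5]: (16.81+14.33)/2 × 1 = 15.57
  [3.5→4.5]: (14.33+11.45)/2 × 1 = 12.89
  [4.5→4.75]: (11.45+10.77)/2 × 0.25 = 2.7775
  [4.75→8.75]: (10.77+3.56)/2 × 4 = 28.66
  [8.75→14.75]: (3.56+0.62)/2 × 6 = 12.54
  Sum = 98.3775 µg/mL·h

AUC = 98.4 µg/mL·h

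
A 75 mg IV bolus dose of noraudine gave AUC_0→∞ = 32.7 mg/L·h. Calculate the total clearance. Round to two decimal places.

CL = 2.29 L/h

CL = Dose_iv / AUC_0→∞
   = 75 / 32.7 = 2.29358 L/h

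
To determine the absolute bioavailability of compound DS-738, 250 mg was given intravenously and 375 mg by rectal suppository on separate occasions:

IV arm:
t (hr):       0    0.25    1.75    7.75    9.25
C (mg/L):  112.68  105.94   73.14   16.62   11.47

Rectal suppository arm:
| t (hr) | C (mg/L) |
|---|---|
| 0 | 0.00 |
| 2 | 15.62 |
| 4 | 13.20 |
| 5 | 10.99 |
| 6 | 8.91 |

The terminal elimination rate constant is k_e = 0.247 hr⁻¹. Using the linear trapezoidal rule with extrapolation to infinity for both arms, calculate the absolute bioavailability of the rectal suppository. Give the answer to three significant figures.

Trapezoidal AUC_0→9.25 (IV):
  [0→0.25]: (112.68+105.94)/2 × 0.25 = 27.3275
  [0.25→1.75]: (105.94+73.14)/2 × 1.5 = 134.31
  [1.75→7.75]: (73.14+16.62)/2 × 6 = 269.28
  [7.75→9.25]: (16.62+11.47)/2 × 1.5 = 21.0675
  Sum = 451.985 mg/L·hr
IV tail: 11.47/0.247 = 46.437; AUC_iv,0→∞ = 451.985 + 46.437 = 498.422 mg/L·hr
Trapezoidal AUC_0→6 (rectal suppository):
  [0→2]: (0.00+15.62)/2 × 2 = 15.62
  [2→4]: (15.62+13.20)/2 × 2 = 28.82
  [4→5]: (13.20+10.99)/2 × 1 = 12.095
  [5→6]: (10.99+8.91)/2 × 1 = 9.95
  Sum = 66.485 mg/L·hr
rectal suppository tail: 8.91/0.247 = 36.073; AUC_ev,0→∞ = 66.485 + 36.073 = 102.558 mg/L·hr
F = (AUC_ev/D_ev)/(AUC_iv/D_iv) = (102.558/375)/(498.422/250) = 0.273488/1.993688 = 0.1372

F = 0.137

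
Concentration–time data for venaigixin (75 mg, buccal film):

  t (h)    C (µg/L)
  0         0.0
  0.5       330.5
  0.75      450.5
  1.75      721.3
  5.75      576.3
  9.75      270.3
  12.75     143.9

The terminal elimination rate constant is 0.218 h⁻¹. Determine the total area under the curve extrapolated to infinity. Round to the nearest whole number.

Trapezoidal AUC_0→12.75:
  [0→0.5]: (0.0+330.5)/2 × 0.5 = 82.625
  [0.5→0.75]: (330.5+450.5)/2 × 0.25 = 97.625
  [0.75→1.75]: (450.5+721.3)/2 × 1 = 585.9
  [1.75→5.75]: (721.3+576.3)/2 × 4 = 2595.2
  [5.75→9.75]: (576.3+270.3)/2 × 4 = 1693.2
  [9.75→12.75]: (270.3+143.9)/2 × 3 = 621.3
  Sum = 5675.85 µg/L·h
Extrapolated tail: C_last / k_e = 143.9 / 0.218 = 660.092
AUC_0→∞ = 5675.85 + 660.092 = 6335.942 µg/L·h

AUC = 6336 µg/L·h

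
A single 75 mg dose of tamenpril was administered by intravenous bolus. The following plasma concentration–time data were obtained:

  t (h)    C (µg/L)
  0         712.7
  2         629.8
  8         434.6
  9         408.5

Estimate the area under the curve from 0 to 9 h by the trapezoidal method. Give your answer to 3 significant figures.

AUC = 4960 µg/L·h

Trapezoidal AUC_0→9:
  [0→2]: (712.7+629.8)/2 × 2 = 1342.5
  [2→8]: (629.8+434.6)/2 × 6 = 3193.2
  [8→9]: (434.6+408.5)/2 × 1 = 421.55
  Sum = 4957.25 µg/L·h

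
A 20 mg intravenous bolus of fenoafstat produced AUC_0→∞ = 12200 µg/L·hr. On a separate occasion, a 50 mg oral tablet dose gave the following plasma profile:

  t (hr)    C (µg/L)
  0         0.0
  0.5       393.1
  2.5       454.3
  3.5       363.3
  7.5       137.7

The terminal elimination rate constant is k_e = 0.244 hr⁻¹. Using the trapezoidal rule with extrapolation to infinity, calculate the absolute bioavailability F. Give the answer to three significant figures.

Trapezoidal AUC_0→7.5 (oral tablet):
  [0→0.5]: (0.0+393.1)/2 × 0.5 = 98.275
  [0.5→2.5]: (393.1+454.3)/2 × 2 = 847.4
  [2.5→3.5]: (454.3+363.3)/2 × 1 = 408.8
  [3.5→7.5]: (363.3+137.7)/2 × 4 = 1002.0
  Sum = 2356.475 µg/L·hr
Tail: C_last/k_e = 137.7/0.244 = 564.344
AUC_0→∞ (oral tablet) = 2356.475 + 564.344 = 2920.819 µg/L·hr
F = (AUC_ev/D_ev)/(AUC_iv/D_iv) = (2920.819/50)/(12200/20) = 58.41638/610 = 0.0958

F = 0.0958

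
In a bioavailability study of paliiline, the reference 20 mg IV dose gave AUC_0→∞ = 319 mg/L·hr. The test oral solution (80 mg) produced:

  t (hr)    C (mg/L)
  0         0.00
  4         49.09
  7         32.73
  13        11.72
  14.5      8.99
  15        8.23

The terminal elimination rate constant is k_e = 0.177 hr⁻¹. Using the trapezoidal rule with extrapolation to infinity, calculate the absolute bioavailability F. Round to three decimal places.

F = 0.330

Trapezoidal AUC_0→15 (oral solution):
  [0→4]: (0.00+49.09)/2 × 4 = 98.18
  [4→7]: (49.09+32.73)/2 × 3 = 122.73
  [7→13]: (32.73+11.72)/2 × 6 = 133.35
  [13→14.5]: (11.72+8.99)/2 × 1.5 = 15.5325
  [14.5→15]: (8.99+8.23)/2 × 0.5 = 4.305
  Sum = 374.0975 mg/L·hr
Tail: C_last/k_e = 8.23/0.177 = 46.497
AUC_0→∞ (oral solution) = 374.0975 + 46.497 = 420.5945 mg/L·hr
F = (AUC_ev/D_ev)/(AUC_iv/D_iv) = (420.5945/80)/(319/20) = 5.25743/15.95 = 0.3296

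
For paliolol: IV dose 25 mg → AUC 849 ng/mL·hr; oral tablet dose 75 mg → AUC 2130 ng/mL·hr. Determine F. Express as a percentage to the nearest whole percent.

F = 84%

F = (AUC_ev / D_ev) / (AUC_iv / D_iv)
  = (2130/75) / (849/25)
  = 28.4 / 33.96 = 0.8363
  = 83.63%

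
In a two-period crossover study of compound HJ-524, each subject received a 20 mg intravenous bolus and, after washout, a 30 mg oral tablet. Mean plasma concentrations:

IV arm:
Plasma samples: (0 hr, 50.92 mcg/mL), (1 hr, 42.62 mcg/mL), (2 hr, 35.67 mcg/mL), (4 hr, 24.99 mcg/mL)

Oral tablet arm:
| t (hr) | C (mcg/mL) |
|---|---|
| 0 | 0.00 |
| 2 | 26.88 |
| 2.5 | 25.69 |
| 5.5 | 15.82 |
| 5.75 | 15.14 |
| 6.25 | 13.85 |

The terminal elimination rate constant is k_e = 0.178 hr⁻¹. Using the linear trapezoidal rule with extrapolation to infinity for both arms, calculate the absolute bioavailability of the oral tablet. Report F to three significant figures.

Trapezoidal AUC_0→4 (IV):
  [0→1]: (50.92+42.62)/2 × 1 = 46.77
  [1→2]: (42.62+35.67)/2 × 1 = 39.145
  [2→4]: (35.67+24.99)/2 × 2 = 60.66
  Sum = 146.575 mcg/mL·hr
IV tail: 24.99/0.178 = 140.393; AUC_iv,0→∞ = 146.575 + 140.393 = 286.968 mcg/mL·hr
Trapezoidal AUC_0→6.25 (oral tablet):
  [0→2]: (0.00+26.88)/2 × 2 = 26.88
  [2→2.5]: (26.88+25.69)/2 × 0.5 = 13.1425
  [2.5→5.5]: (25.69+15.82)/2 × 3 = 62.265
  [5.5→5.75]: (15.82+15.14)/2 × 0.25 = 3.87
  [5.75→6.25]: (15.14+13.85)/2 × 0.5 = 7.2475
  Sum = 113.405 mcg/mL·hr
oral tablet tail: 13.85/0.178 = 77.809; AUC_ev,0→∞ = 113.405 + 77.809 = 191.214 mcg/mL·hr
F = (AUC_ev/D_ev)/(AUC_iv/D_iv) = (191.214/30)/(286.968/20) = 6.3738/14.3484 = 0.4442

F = 0.444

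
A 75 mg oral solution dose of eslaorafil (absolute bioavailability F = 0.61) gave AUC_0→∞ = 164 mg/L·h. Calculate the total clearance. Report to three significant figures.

CL = 0.279 L/h

CL = F × Dose / AUC_0→∞
   = 0.61 × 75 / 164 = 0.278963 L/h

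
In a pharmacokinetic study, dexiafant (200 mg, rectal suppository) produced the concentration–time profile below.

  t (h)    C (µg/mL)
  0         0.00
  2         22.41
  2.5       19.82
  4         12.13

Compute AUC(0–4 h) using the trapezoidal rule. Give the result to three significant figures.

Trapezoidal AUC_0→4:
  [0→2]: (0.00+22.41)/2 × 2 = 22.41
  [2→2.5]: (22.41+19.82)/2 × 0.5 = 10.5575
  [2.5→4]: (19.82+12.13)/2 × 1.5 = 23.9625
  Sum = 56.93 µg/mL·h

AUC = 56.9 µg/mL·h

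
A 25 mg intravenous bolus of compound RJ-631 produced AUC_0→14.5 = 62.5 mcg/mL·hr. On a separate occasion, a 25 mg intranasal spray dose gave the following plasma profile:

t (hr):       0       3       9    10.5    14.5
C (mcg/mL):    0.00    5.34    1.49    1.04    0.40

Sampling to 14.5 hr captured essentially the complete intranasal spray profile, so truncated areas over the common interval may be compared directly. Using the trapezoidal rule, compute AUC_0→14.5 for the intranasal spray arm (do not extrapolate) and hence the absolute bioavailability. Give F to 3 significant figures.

F = 0.532

Trapezoidal AUC_0→14.5 (intranasal spray):
  [0→3]: (0.00+5.34)/2 × 3 = 8.01
  [3→9]: (5.34+1.49)/2 × 6 = 20.49
  [9→10.5]: (1.49+1.04)/2 × 1.5 = 1.8975
  [10.5→14.5]: (1.04+0.40)/2 × 4 = 2.88
  Sum = 33.2775 mcg/mL·hr
F = (AUC_ev/D_ev)/(AUC_iv/D_iv) = (33.2775/25)/(62.5/25) = 1.3311/2.5 = 0.5324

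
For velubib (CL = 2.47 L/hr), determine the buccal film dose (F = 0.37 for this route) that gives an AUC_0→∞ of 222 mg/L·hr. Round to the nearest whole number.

Dose = 1482 mg

Dose = CL × AUC_0→∞ / F
     = 2.47 × 222 / 0.37 = 1482 mg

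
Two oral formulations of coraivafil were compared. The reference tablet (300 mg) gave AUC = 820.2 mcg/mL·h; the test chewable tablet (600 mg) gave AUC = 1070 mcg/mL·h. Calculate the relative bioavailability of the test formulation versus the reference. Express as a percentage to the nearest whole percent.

F_rel = (AUC_test/D_test) / (AUC_ref/D_ref)
      = (1070/600) / (820.2/300)
      = 1.78333 / 2.734 = 0.6523 = 65.23%

F_rel = 65%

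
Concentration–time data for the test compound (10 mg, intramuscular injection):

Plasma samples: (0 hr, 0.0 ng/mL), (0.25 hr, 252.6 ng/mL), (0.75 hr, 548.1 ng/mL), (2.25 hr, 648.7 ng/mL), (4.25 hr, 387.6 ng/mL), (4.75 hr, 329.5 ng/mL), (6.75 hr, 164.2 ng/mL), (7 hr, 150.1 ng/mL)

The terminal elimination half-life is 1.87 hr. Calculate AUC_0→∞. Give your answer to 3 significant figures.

AUC = 3280 ng/mL·hr

Trapezoidal AUC_0→7:
  [0→0.25]: (0.0+252.6)/2 × 0.25 = 31.575
  [0.25→0.75]: (252.6+548.1)/2 × 0.5 = 200.175
  [0.75→2.25]: (548.1+648.7)/2 × 1.5 = 897.6
  [2.25→4.25]: (648.7+387.6)/2 × 2 = 1036.3
  [4.25→4.75]: (387.6+329.5)/2 × 0.5 = 179.275
  [4.75→6.75]: (329.5+164.2)/2 × 2 = 493.7
  [6.75→7]: (164.2+150.1)/2 × 0.25 = 39.2875
  Sum = 2877.9125 ng/mL·hr
k_e = ln2 / t½ = 0.693147 / 1.87 = 0.3707 hr^-1
Extrapolated tail: C_last / k_e = 150.1 / 0.3707 = 404.910
AUC_0→∞ = 2877.9125 + 404.910 = 3282.8225 ng/mL·hr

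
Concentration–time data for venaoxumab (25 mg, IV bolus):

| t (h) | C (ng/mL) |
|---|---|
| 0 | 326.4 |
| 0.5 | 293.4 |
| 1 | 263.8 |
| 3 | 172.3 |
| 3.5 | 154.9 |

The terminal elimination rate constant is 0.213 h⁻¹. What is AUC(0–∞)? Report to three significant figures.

AUC = 1540 ng/mL·h

Trapezoidal AUC_0→3.5:
  [0→0.5]: (326.4+293.4)/2 × 0.5 = 154.95
  [0.5→1]: (293.4+263.8)/2 × 0.5 = 139.3
  [1→3]: (263.8+172.3)/2 × 2 = 436.1
  [3→3.5]: (172.3+154.9)/2 × 0.5 = 81.8
  Sum = 812.15 ng/mL·h
Extrapolated tail: C_last / k_e = 154.9 / 0.213 = 727.230
AUC_0→∞ = 812.15 + 727.230 = 1539.38 ng/mL·h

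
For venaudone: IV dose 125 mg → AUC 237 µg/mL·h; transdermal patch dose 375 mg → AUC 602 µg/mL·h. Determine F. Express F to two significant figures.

F = 0.85

F = (AUC_ev / D_ev) / (AUC_iv / D_iv)
  = (602/375) / (237/125)
  = 1.60533 / 1.896 = 0.8467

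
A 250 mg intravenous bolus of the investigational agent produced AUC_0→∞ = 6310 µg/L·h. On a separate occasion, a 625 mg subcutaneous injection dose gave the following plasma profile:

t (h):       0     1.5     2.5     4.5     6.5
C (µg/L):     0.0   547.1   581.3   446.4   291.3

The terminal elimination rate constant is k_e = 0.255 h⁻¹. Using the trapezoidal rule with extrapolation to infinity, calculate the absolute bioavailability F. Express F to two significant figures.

F = 0.25

Trapezoidal AUC_0→6.5 (subcutaneous injection):
  [0→1.5]: (0.0+547.1)/2 × 1.5 = 410.325
  [1.5→2.5]: (547.1+581.3)/2 × 1 = 564.2
  [2.5→4.5]: (581.3+446.4)/2 × 2 = 1027.7
  [4.5→6.5]: (446.4+291.3)/2 × 2 = 737.7
  Sum = 2739.925 µg/L·h
Tail: C_last/k_e = 291.3/0.255 = 1142.353
AUC_0→∞ (subcutaneous injection) = 2739.925 + 1142.353 = 3882.278 µg/L·h
F = (AUC_ev/D_ev)/(AUC_iv/D_iv) = (3882.278/625)/(6310/250) = 6.2116448/25.24 = 0.2461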